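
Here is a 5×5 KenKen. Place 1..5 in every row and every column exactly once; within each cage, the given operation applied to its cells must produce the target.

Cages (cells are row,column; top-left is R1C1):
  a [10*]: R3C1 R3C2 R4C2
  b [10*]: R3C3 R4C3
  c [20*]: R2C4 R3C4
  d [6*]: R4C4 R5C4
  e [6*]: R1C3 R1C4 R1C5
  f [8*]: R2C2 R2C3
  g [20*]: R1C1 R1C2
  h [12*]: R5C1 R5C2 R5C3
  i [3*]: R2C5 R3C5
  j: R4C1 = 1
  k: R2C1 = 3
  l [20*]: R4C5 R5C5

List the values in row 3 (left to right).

K is a freebie, leaving R2C1 = 3.
Row 2 already has 3, which forces R2C5 = 1.
Column 5 now contains 1, so R3C5 = 3.
J is a freebie, leaving R4C1 = 1.
Column 1 already has 1, which forces R5C1 = 4.
Row 5 now contains 4; hence R5C5 = 5.
Column 1 already has 4, so R1C1 = 5.
Cage g's pair has product 20, which forces R1C2 = 4.
Column 5 now contains 3, leaving R1C5 = 2.
4 is placed in column 2; hence R2C2 = 2.
2 is placed in row 2, so R2C3 = 4.
4 is placed in row 2; hence R2C4 = 5.
Column 1 already has 5, so R3C1 = 2.
The 3 cells of cage a must have product 10, which forces R3C2 = 1.
Row 3 already has 2, so R3C3 = 5.
Column 4 now contains 5, so R3C4 = 4.
Column 2 already has 2, so R4C2 = 5.
Column 3 already has 5, leaving R4C3 = 2.
Row 4 now contains 2; hence R4C4 = 3.
5 is placed in column 5; hence R4C5 = 4.
Column 2 already has 1, leaving R5C2 = 3.
3 is placed in row 5, which forces R5C3 = 1.
Column 4 already has 3; hence R5C4 = 2.
Column 3 already has 1, so R1C3 = 3.
Column 4 already has 3, which forces R1C4 = 1.
Filled in: 5 4 3 1 2 / 3 2 4 5 1 / 2 1 5 4 3 / 1 5 2 3 4 / 4 3 1 2 5.

2 1 5 4 3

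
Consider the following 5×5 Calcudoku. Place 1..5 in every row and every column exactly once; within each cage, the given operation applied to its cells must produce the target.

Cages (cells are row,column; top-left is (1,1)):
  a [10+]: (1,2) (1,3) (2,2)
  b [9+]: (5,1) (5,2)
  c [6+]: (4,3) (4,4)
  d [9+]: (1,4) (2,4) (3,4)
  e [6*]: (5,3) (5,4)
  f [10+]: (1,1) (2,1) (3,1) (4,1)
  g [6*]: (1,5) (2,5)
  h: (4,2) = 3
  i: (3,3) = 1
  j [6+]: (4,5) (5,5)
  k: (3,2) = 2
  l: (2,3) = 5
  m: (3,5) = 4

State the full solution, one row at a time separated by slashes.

2 5 4 1 3 / 4 1 5 3 2 / 3 2 1 5 4 / 1 3 2 4 5 / 5 4 3 2 1

Cage l is a single given cell; hence (2,3) = 5.
Cage k is a single given cell, which forces (3,2) = 2.
Cage i is given, leaving (3,3) = 1.
Cage m is given, which forces (3,5) = 4.
H is a freebie; hence (4,2) = 3.
The 3 cells of cage a must have sum 10, which forces (1,2) = 5.
The 3 cells of cage a must have sum 10, so (1,3) = 4.
Cage a has sum 10; hence (2,2) = 1.
Row 3 already has 4, which forces (3,1) = 3.
Row 3 already has 3; hence (3,4) = 5.
Column 3 now contains 4, so (4,3) = 2.
Row 4 now contains 2, leaving (4,4) = 4.
Column 2 already has 5; hence (5,2) = 4.
Column 3 now contains 2, which forces (5,3) = 3.
3 is placed in row 5; hence (5,4) = 2.
Cage f has sum 10, leaving (1,1) = 2.
Cage d has sum 9, so (1,4) = 1.
Row 1 already has 2, so (1,5) = 3.
The 4 cells of cage f must have sum 10, which forces (2,1) = 4.
2 is placed in column 4; hence (2,4) = 3.
Column 5 now contains 3, leaving (2,5) = 2.
Row 4 already has 4, leaving (4,1) = 1.
Row 4 now contains 1; hence (4,5) = 5.
Row 5 now contains 4, leaving (5,1) = 5.
Column 5 now contains 5; hence (5,5) = 1.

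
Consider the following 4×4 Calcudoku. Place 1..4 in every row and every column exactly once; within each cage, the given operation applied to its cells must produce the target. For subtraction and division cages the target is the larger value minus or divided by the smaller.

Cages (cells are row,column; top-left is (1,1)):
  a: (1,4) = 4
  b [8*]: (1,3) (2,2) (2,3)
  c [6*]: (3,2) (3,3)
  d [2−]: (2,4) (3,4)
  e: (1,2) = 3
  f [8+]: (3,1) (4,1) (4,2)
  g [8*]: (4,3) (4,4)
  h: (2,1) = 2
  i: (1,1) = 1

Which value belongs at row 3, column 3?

Cage i is given, so (1,1) = 1.
Cage e is given; hence (1,2) = 3.
Cage a is a single given cell, which forces (1,4) = 4.
H is a freebie; hence (2,1) = 2.
Column 2 now contains 3; hence (3,2) = 2.
2 is placed in row 3, which forces (3,3) = 3.
Row 3 now contains 3; hence (3,4) = 1.
Column 4 now contains 4, so (4,4) = 2.
Row 1 already has 4, leaving (1,3) = 2.
1 is placed in column 4; hence (2,4) = 3.
Row 3 now contains 3, leaving (3,1) = 4.
The 3 cells of cage f must have sum 8, so (4,1) = 3.
The 3 cells of cage f must have sum 8, which forces (4,2) = 1.
Row 4 now contains 2; hence (4,3) = 4.
1 is placed in column 2, which forces (2,2) = 4.
Column 3 now contains 4; hence (2,3) = 1.
Completed grid: 1 3 2 4 / 2 4 1 3 / 4 2 3 1 / 3 1 4 2.

3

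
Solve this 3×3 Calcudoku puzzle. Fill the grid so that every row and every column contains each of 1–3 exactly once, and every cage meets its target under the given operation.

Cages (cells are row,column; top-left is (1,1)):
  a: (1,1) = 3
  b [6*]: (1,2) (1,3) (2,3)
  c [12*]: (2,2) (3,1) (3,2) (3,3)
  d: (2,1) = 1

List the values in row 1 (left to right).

3 1 2

Cage a is given, leaving (1,1) = 3.
D is a freebie, leaving (2,1) = 1.
The 4 cells of cage c must have product 12, leaving (2,2) = 2.
Row 2 already has 2; hence (2,3) = 3.
Column 1 already has 1, leaving (3,1) = 2.
Row 3 now contains 2, which forces (3,3) = 1.
Column 2 already has 2; hence (1,2) = 1.
Column 3 already has 1, which forces (1,3) = 2.
1 is placed in row 3, so (3,2) = 3.
The full grid is 3 1 2 / 1 2 3 / 2 3 1.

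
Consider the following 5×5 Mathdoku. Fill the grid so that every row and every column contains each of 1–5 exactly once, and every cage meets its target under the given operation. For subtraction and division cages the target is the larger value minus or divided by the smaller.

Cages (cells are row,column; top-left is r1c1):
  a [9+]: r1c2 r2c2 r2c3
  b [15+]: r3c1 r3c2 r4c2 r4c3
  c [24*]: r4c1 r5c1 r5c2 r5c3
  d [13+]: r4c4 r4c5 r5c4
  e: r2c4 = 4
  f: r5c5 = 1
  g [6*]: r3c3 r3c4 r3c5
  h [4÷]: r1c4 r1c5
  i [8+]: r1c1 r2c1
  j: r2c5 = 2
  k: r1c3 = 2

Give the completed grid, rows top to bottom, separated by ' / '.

5 3 2 1 4 / 3 1 5 4 2 / 4 5 1 2 3 / 1 2 4 3 5 / 2 4 3 5 1

K is a freebie, so r1c3 = 2.
Cage e is given, which forces r2c4 = 4.
Cage j is given, leaving r2c5 = 2.
Column 4 already has 4, so r5c4 = 5.
F is a freebie, leaving r5c5 = 1.
Column 4 already has 4; hence r1c4 = 1.
1 is placed in column 5, which forces r1c5 = 4.
The 3 cells of cage g must have product 6, which forces r3c3 = 1.
The 3 cells of cage g must have product 6, leaving r3c4 = 2.
1 is placed in column 5, which forces r3c5 = 3.
Cage c needs product 24, so r4c1 = 1.
5 is placed in column 4, which forces r4c4 = 3.
Cage d has sum 13, which forces r4c5 = 5.
Cage a needs sum 9, which forces r2c2 = 1.
The 4 cells of cage b must have sum 15, so r4c2 = 2.
5 is placed in row 4, which forces r4c3 = 4.
Column 3 already has 4; hence r5c3 = 3.
The 3 cells of cage a must have sum 9; hence r1c2 = 3.
Column 3 now contains 3, leaving r2c3 = 5.
Cage c needs product 24, which forces r5c1 = 2.
3 is placed in row 5, so r5c2 = 4.
Row 1 already has 3, which forces r1c1 = 5.
5 is placed in row 2, so r2c1 = 3.
Cage b has sum 15, leaving r3c1 = 4.
4 is placed in column 2, leaving r3c2 = 5.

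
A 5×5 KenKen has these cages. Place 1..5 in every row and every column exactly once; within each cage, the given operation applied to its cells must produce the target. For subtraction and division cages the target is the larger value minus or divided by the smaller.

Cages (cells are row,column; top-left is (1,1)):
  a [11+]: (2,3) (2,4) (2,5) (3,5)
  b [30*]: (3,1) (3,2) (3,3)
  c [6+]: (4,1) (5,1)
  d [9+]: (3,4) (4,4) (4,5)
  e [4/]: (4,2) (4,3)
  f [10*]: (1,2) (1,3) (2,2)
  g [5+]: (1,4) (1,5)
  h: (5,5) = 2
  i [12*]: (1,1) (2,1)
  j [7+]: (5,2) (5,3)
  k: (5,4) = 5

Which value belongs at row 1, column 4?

K is a freebie; hence (5,4) = 5.
Cage h is a single given cell, so (5,5) = 2.
The only place for 1 in row 5 is (5,1).
Cage c's pair has sum 6, leaving (4,1) = 5.
The only place for 1 in row 3 is (3,5).
Row 3 needs a 4, and only (3,4) is open for it.
The only place for 2 in row 4 is (4,4).
Column 4 already has 2, which forces (1,4) = 1.
Cage g needs two cells with sum 5, leaving (1,5) = 4.
Column 4 already has 1, leaving (2,4) = 3.
4 is placed in column 5; hence (2,5) = 5.
Cage d has sum 9, leaving (4,5) = 3.
4 is placed in row 1, which forces (1,1) = 3.
3 is placed in row 2; hence (2,1) = 4.
Cage f has product 10, which forces (2,2) = 1.
The 4 cells of cage a must have sum 11, so (2,3) = 2.
3 is placed in column 1; hence (3,1) = 2.
Column 2 already has 1, which forces (4,2) = 4.
Row 4 now contains 4, leaving (4,3) = 1.
Column 2 now contains 4, leaving (5,2) = 3.
3 is placed in row 5; hence (5,3) = 4.
Cage f has product 10; hence (1,2) = 2.
Column 3 already has 2, which forces (1,3) = 5.
Column 2 now contains 3, leaving (3,2) = 5.
Cage b has product 30, which forces (3,3) = 3.
The full grid is 3 2 5 1 4 / 4 1 2 3 5 / 2 5 3 4 1 / 5 4 1 2 3 / 1 3 4 5 2.

1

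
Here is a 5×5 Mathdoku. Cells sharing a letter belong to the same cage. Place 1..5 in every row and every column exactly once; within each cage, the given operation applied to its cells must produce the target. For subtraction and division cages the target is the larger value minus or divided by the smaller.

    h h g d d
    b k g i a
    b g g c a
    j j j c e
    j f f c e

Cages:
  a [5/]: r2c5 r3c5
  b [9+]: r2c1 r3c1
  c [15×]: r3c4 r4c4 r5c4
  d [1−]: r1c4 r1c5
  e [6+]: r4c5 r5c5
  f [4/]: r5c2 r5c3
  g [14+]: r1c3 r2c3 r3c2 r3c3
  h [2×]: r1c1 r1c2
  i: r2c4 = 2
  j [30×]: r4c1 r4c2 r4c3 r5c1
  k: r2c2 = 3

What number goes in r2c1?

Cage k is a single given cell; hence r2c2 = 3.
I is a freebie, so r2c4 = 2.
In row 4, 4 can only go at r4c5, so r4c5 = 4.
The two cells of cage e must have sum 6, which forces r5c5 = 2.
Cage d's pair has difference 1, so r1c4 = 4.
The only place for 3 in column 5 is r1c5.
Row 1 needs a 5, and only r1c3 is open for it.
In row 3, 2 can only go at r3c2, so r3c2 = 2.
Cage h's pair has product 2, leaving r1c1 = 2.
Column 2 already has 2, so r1c2 = 1.
Cage g has sum 14, so r2c3 = 4.
The 4 cells of cage g must have sum 14, so r3c3 = 3.
Column 2 now contains 1, leaving r4c2 = 5.
Column 2 now contains 1, so r5c2 = 4.
Column 3 already has 4; hence r5c3 = 1.
4 is placed in row 2; hence r2c1 = 5.
5 is placed in row 2, so r2c5 = 1.
Cage b's pair has sum 9; hence r3c1 = 4.
Column 5 now contains 1, so r3c5 = 5.
Cage j has product 30, so r4c1 = 1.
1 is placed in column 3; hence r4c3 = 2.
Row 4 now contains 1, so r4c4 = 3.
The 4 cells of cage j must have product 30, leaving r5c1 = 3.
Column 4 now contains 3; hence r5c4 = 5.
Row 3 now contains 5, leaving r3c4 = 1.
Completed grid: 2 1 5 4 3 / 5 3 4 2 1 / 4 2 3 1 5 / 1 5 2 3 4 / 3 4 1 5 2.

5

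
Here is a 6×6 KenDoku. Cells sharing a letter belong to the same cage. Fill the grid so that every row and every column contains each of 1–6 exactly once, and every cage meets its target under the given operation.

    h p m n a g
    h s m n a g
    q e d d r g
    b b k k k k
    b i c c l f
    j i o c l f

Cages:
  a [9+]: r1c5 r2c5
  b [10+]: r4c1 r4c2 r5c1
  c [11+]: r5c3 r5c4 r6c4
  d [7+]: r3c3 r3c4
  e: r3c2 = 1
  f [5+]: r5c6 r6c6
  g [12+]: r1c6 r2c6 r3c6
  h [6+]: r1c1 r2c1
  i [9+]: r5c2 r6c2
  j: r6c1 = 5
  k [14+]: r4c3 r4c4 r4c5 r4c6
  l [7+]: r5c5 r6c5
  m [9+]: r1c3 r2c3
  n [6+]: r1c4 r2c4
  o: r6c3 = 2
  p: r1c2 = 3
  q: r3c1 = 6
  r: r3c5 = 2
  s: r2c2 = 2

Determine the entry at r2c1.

4

P is a freebie, which forces r1c2 = 3.
Cage s is given; hence r2c2 = 2.
Cage q is a single given cell, so r3c1 = 6.
Cage e is given; hence r3c2 = 1.
Cage r is a single given cell, so r3c5 = 2.
Cage j is given; hence r6c1 = 5.
Cage o is a single given cell; hence r6c3 = 2.
The two cells of cage h must have sum 6; hence r1c1 = 2.
The two cells of cage h must have sum 6, which forces r2c1 = 4.
Cage i needs two cells with sum 9, leaving r5c2 = 5.
Cage i's pair has sum 9, leaving r6c2 = 4.
4 is placed in column 2, leaving r4c2 = 6.
Row 2 needs a 6, and only r2c6 is open for it.
The 3 cells of cage g must have sum 12, so r1c6 = 1.
Cage g needs sum 12, leaving r3c6 = 5.
Column 6 already has 1; hence r6c6 = 3.
Row 1 already has 1, so r1c4 = 5.
Cage n needs two cells with sum 6, leaving r2c4 = 1.
The two cells of cage f must have sum 5, so r5c6 = 2.
Column 4 already has 1, leaving r6c4 = 6.
6 is placed in row 6; hence r6c5 = 1.
The 4 cells of cage k must have sum 14, leaving r4c4 = 2.
Column 6 already has 2; hence r4c6 = 4.
The 3 cells of cage c must have sum 11; hence r5c3 = 1.
Column 4 already has 6; hence r5c4 = 4.
Column 5 now contains 1, which forces r5c5 = 6.
Column 5 already has 6, leaving r1c5 = 4.
The two cells of cage a must have sum 9, which forces r2c5 = 5.
Cage d's pair has sum 7, so r3c3 = 4.
4 is placed in column 4, leaving r3c4 = 3.
Cage b has sum 10, which forces r4c1 = 1.
Column 5 now contains 5, leaving r4c5 = 3.
Row 5 already has 1, so r5c1 = 3.
Row 1 already has 4; hence r1c3 = 6.
Row 2 already has 5; hence r2c3 = 3.
Row 4 already has 3; hence r4c3 = 5.
The full grid is 2 3 6 5 4 1 / 4 2 3 1 5 6 / 6 1 4 3 2 5 / 1 6 5 2 3 4 / 3 5 1 4 6 2 / 5 4 2 6 1 3.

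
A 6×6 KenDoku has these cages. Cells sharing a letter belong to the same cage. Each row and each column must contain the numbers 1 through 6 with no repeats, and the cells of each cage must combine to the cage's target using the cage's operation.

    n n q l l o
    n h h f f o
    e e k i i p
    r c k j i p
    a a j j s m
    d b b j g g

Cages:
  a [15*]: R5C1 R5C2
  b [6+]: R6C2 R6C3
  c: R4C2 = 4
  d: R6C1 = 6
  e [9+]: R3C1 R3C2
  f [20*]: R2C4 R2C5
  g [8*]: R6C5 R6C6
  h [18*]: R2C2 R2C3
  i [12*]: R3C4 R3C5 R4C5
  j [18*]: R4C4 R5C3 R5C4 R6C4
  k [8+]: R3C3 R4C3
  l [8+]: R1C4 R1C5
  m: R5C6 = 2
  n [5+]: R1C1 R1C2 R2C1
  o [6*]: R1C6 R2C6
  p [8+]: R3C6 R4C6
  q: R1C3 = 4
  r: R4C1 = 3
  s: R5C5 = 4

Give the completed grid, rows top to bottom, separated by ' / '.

1 2 4 5 3 6 / 2 6 3 4 5 1 / 4 5 6 2 1 3 / 3 4 2 1 6 5 / 5 3 1 6 4 2 / 6 1 5 3 2 4

Cage q is given, which forces R1C3 = 4.
Cage r is a single given cell, which forces R4C1 = 3.
Cage c is given, so R4C2 = 4.
Column 1 now contains 3, leaving R5C1 = 5.
Row 5 already has 5, leaving R5C2 = 3.
Row 5 already has 3, leaving R5C3 = 1.
Cage s is given, so R5C5 = 4.
Cage m is a single given cell; hence R5C6 = 2.
D is a freebie, leaving R6C1 = 6.
4 is placed in column 5, leaving R6C5 = 2.
Column 6 already has 2, leaving R6C6 = 4.
Column 1 now contains 3, leaving R1C1 = 1.
The 3 cells of cage n must have sum 5; hence R1C2 = 2.
Row 1 already has 1; hence R1C6 = 6.
Cage n has sum 5; hence R2C1 = 2.
Column 2 now contains 3, which forces R2C2 = 6.
The two cells of cage h must have product 18, so R2C3 = 3.
The two cells of cage f must have product 20; hence R2C4 = 4.
4 is placed in column 5; hence R2C5 = 5.
Column 6 now contains 6, which forces R2C6 = 1.
Column 1 now contains 6, which forces R3C1 = 4.
The two cells of cage e must have sum 9, so R3C2 = 5.
4 is placed in column 4, which forces R3C4 = 2.
Cage p's pair has sum 8, leaving R3C6 = 3.
The 4 cells of cage j must have product 18, which forces R4C4 = 1.
Row 4 now contains 1; hence R4C5 = 6.
The two cells of cage p must have sum 8, so R4C6 = 5.
2 is placed in row 5, which forces R5C4 = 6.
Cage b needs two cells with sum 6, so R6C2 = 1.
Row 6 now contains 2, so R6C3 = 5.
Cage j has product 18, so R6C4 = 3.
3 is placed in column 4, leaving R1C4 = 5.
Column 5 already has 5; hence R1C5 = 3.
Row 3 already has 2, so R3C3 = 6.
Column 5 already has 6, so R3C5 = 1.
Row 4 now contains 5, leaving R4C3 = 2.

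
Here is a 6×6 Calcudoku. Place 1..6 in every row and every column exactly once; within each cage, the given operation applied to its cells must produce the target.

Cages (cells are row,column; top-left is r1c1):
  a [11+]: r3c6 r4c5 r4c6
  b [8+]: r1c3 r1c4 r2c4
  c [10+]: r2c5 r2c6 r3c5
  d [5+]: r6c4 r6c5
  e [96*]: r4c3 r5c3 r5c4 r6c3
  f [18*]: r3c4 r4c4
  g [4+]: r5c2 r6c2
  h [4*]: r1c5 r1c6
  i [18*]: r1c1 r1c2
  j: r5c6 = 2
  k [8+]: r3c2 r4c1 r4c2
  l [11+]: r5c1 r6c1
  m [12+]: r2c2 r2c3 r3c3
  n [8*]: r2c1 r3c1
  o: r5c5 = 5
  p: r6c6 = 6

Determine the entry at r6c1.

Cage o is a single given cell, leaving r5c5 = 5.
Cage j is a single given cell, leaving r5c6 = 2.
Cage p is given, leaving r6c6 = 6.
Row 5 already has 5; hence r5c1 = 6.
Row 5 now contains 2; hence r5c4 = 4.
Row 6 now contains 6, which forces r6c1 = 5.
Column 1 already has 6; hence r1c1 = 3.
Cage i needs two cells with product 18, which forces r1c2 = 6.
Column 1 needs a 1, and only r4c1 is open for it.
Cage b needs sum 8, leaving r2c4 = 1.
In row 6, 1 can only go at r6c2, so r6c2 = 1.
Column 2 already has 1, leaving r5c2 = 3.
Row 5 now contains 3; hence r5c3 = 1.
Cage e has product 96, so r4c3 = 6.
6 is placed in row 4; hence r4c4 = 3.
The 4 cells of cage e must have product 96, which forces r6c3 = 4.
3 is placed in column 4, leaving r6c4 = 2.
Row 6 already has 2; hence r6c5 = 3.
The 3 cells of cage b must have sum 8; hence r1c3 = 2.
Column 4 already has 2; hence r1c4 = 5.
3 is placed in column 4; hence r3c4 = 6.
The 3 cells of cage a must have sum 11; hence r4c5 = 2.
Cage m has sum 12; hence r2c2 = 4.
4 is placed in row 2; hence r2c5 = 6.
Cage k has sum 8, which forces r3c2 = 2.
Cage c has sum 10; hence r3c5 = 1.
2 is placed in row 4, so r4c2 = 5.
5 is placed in row 4, which forces r4c6 = 4.
Column 5 now contains 1, so r1c5 = 4.
Column 6 already has 4, leaving r1c6 = 1.
4 is placed in row 2, so r2c1 = 2.
The 3 cells of cage c must have sum 10, leaving r2c6 = 3.
2 is placed in row 3; hence r3c1 = 4.
Column 6 already has 4; hence r3c6 = 5.
Row 2 already has 3; hence r2c3 = 5.
Row 3 now contains 5; hence r3c3 = 3.
Completed grid: 3 6 2 5 4 1 / 2 4 5 1 6 3 / 4 2 3 6 1 5 / 1 5 6 3 2 4 / 6 3 1 4 5 2 / 5 1 4 2 3 6.

5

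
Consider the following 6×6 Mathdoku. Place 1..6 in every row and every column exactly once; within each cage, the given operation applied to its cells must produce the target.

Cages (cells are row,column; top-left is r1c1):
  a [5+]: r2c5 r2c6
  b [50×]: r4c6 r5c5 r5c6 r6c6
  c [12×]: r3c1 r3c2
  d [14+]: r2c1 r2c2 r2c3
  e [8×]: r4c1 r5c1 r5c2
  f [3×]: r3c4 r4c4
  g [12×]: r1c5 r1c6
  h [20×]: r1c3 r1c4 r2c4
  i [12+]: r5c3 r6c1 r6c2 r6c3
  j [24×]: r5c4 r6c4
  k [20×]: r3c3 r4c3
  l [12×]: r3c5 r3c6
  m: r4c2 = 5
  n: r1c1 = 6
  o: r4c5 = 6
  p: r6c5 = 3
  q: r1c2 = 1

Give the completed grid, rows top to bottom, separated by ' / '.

6 1 2 5 4 3 / 5 3 6 2 1 4 / 3 4 5 1 2 6 / 1 5 4 3 6 2 / 4 2 3 6 5 1 / 2 6 1 4 3 5

Cage n is a single given cell; hence r1c1 = 6.
Cage q is given, so r1c2 = 1.
M is a freebie, which forces r4c2 = 5.
5 is placed in row 4, so r4c3 = 4.
Cage o is a single given cell, so r4c5 = 6.
Cage b needs product 50, so r5c5 = 5.
Cage p is given; hence r6c5 = 3.
Cage g needs two cells with product 12; hence r1c5 = 4.
The two cells of cage g must have product 12, which forces r1c6 = 3.
4 is placed in column 3, leaving r3c3 = 5.
4 is placed in column 5, which forces r3c5 = 2.
Column 6 now contains 3, which forces r3c6 = 6.
The 4 cells of cage b must have product 50, leaving r6c6 = 5.
Column 3 already has 5, so r1c3 = 2.
Row 1 already has 4, so r1c4 = 5.
Cage d needs sum 14; hence r2c1 = 5.
Cage h has product 20; hence r2c4 = 2.
Column 5 now contains 2, which forces r2c5 = 1.
The two cells of cage a must have sum 5, which forces r2c6 = 4.
The only place for 1 in row 3 is r3c4.
Column 4 now contains 1, which forces r4c4 = 3.
Row 5 needs a 3, and only r5c3 is open for it.
The 3 cells of cage d must have sum 14, so r2c2 = 3.
Column 3 now contains 3, so r2c3 = 6.
Column 2 now contains 3, so r3c2 = 4.
4 is placed in column 2, which forces r5c2 = 2.
Row 5 already has 2; hence r5c6 = 1.
2 is placed in column 2; hence r6c2 = 6.
6 is placed in column 3, leaving r6c3 = 1.
Row 6 now contains 6; hence r6c4 = 4.
Row 3 now contains 4, leaving r3c1 = 3.
Cage e has product 8, so r4c1 = 1.
1 is placed in column 6, which forces r4c6 = 2.
Row 5 now contains 1, leaving r5c1 = 4.
Column 4 already has 4; hence r5c4 = 6.
Row 6 now contains 1, so r6c1 = 2.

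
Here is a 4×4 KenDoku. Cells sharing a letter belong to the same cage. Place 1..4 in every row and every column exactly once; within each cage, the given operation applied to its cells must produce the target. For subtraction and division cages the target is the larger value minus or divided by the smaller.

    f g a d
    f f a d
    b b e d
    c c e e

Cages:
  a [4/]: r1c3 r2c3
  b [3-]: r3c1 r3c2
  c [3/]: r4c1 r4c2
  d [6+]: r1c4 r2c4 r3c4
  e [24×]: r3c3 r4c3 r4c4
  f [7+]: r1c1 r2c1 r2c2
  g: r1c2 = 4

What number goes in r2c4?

1

Cage g is a single given cell, so r1c2 = 4.
Row 1 now contains 4, leaving r1c3 = 1.
1 is placed in column 3, which forces r2c3 = 4.
Column 2 now contains 4, leaving r3c2 = 1.
Column 2 already has 1, which forces r4c2 = 3.
Row 4 now contains 3, which forces r4c3 = 2.
Row 4 already has 2, leaving r4c4 = 4.
Cage f has sum 7, so r1c1 = 2.
2 is placed in row 1; hence r1c4 = 3.
Cage f needs sum 7, leaving r2c1 = 3.
3 is placed in column 2, leaving r2c2 = 2.
Cage d needs sum 6, leaving r2c4 = 1.
Row 3 already has 1, so r3c1 = 4.
Column 3 already has 2; hence r3c3 = 3.
Column 4 already has 3; hence r3c4 = 2.
Row 4 now contains 3, leaving r4c1 = 1.
Filled in: 2 4 1 3 / 3 2 4 1 / 4 1 3 2 / 1 3 2 4.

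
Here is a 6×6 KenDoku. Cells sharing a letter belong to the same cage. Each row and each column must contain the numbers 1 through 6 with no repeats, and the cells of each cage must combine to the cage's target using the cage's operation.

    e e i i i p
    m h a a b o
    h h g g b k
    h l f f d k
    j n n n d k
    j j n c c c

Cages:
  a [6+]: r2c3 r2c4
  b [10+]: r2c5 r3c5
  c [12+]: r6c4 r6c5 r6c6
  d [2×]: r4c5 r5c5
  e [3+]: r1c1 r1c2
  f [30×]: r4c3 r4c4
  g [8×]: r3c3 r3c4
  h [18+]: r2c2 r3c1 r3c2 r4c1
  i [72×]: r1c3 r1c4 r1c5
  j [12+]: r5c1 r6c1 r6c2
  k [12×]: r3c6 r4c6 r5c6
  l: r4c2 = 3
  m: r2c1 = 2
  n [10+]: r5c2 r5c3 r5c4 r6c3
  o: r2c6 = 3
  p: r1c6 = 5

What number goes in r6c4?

P is a freebie, so r1c6 = 5.
M is a freebie, which forces r2c1 = 2.
O is a freebie, which forces r2c6 = 3.
Cage l is given, which forces r4c2 = 3.
2 is placed in column 1, leaving r1c1 = 1.
The two cells of cage e must have sum 3, so r1c2 = 2.
The only place for 3 in row 3 is r3c1.
Cage j needs sum 12; hence r6c2 = 1.
The only place for 1 in row 3 is r3c6.
In row 3, 5 can only go at r3c2, so r3c2 = 5.
5 is placed in column 2, so r5c2 = 4.
Column 2 now contains 4; hence r2c2 = 6.
Row 2 already has 6, so r2c5 = 4.
Column 5 now contains 4, so r3c5 = 6.
Cage h has sum 18, leaving r4c1 = 4.
6 is placed in column 5, which forces r1c5 = 3.
The only place for 1 in row 4 is r4c5.
Column 5 already has 1, leaving r5c5 = 2.
2 is placed in row 5, leaving r5c6 = 6.
Column 5 already has 2; hence r6c5 = 5.
Column 6 already has 6, which forces r6c6 = 4.
Column 6 already has 6, so r4c6 = 2.
6 is placed in row 5, which forces r5c1 = 5.
Row 6 already has 5; hence r6c1 = 6.
The 4 cells of cage n must have sum 10; hence r6c3 = 2.
Cage c needs sum 12, leaving r6c4 = 3.
Column 3 now contains 2; hence r3c3 = 4.
Cage g needs two cells with product 8, so r3c4 = 2.
Cage n needs sum 10; hence r5c3 = 3.
Column 4 already has 3; hence r5c4 = 1.
4 is placed in column 3; hence r1c3 = 6.
Cage i has product 72; hence r1c4 = 4.
Cage a's pair has sum 6, which forces r2c3 = 1.
1 is placed in column 4, which forces r2c4 = 5.
Column 3 already has 6; hence r4c3 = 5.
Column 4 now contains 5, leaving r4c4 = 6.
The full grid is 1 2 6 4 3 5 / 2 6 1 5 4 3 / 3 5 4 2 6 1 / 4 3 5 6 1 2 / 5 4 3 1 2 6 / 6 1 2 3 5 4.

3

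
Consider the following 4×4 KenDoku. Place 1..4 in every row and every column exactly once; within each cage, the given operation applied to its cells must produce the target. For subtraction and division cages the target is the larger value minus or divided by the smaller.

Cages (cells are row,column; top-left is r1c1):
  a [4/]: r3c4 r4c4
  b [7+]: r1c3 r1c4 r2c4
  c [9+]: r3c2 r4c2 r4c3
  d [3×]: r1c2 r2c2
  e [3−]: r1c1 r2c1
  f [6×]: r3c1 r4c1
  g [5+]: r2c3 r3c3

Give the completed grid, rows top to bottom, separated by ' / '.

4 1 2 3 / 1 3 4 2 / 3 2 1 4 / 2 4 3 1

The 3 cells of cage b must have sum 7; hence r1c3 = 2.
Cage b has sum 7; hence r1c4 = 3.
The 3 cells of cage b must have sum 7, leaving r2c4 = 2.
The 3 cells of cage c must have sum 9, so r4c3 = 3.
Row 1 now contains 3, leaving r1c2 = 1.
The two cells of cage d must have product 3, which forces r2c2 = 3.
The two cells of cage f must have product 6; hence r3c1 = 3.
3 is placed in row 4; hence r4c1 = 2.
2 is placed in row 4; hence r4c2 = 4.
Row 4 now contains 4, leaving r4c4 = 1.
1 is placed in row 1, so r1c1 = 4.
The two cells of cage e must have difference 3; hence r2c1 = 1.
Row 2 now contains 1; hence r2c3 = 4.
Column 2 already has 4, leaving r3c2 = 2.
4 is placed in column 3, leaving r3c3 = 1.
1 is placed in column 4; hence r3c4 = 4.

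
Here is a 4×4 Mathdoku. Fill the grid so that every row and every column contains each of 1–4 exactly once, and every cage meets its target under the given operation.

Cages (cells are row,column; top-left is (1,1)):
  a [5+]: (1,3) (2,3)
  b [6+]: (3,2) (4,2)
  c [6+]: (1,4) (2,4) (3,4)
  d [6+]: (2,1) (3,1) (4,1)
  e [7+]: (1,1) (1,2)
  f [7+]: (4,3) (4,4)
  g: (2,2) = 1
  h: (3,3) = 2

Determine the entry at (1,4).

2

Cage g is a single given cell; hence (2,2) = 1.
Cage h is a single given cell, leaving (3,3) = 2.
Cage a needs two cells with sum 5, so (1,3) = 1.
Cage a needs two cells with sum 5, so (2,3) = 4.
Row 3 now contains 2, so (3,2) = 4.
Cage b's pair has sum 6; hence (4,2) = 2.
4 is placed in column 3; hence (4,3) = 3.
Row 4 already has 3, leaving (4,4) = 4.
Cage e's pair has sum 7, so (1,1) = 4.
4 is placed in column 2, leaving (1,2) = 3.
Row 1 now contains 3, leaving (1,4) = 2.
The 3 cells of cage d must have sum 6, so (2,1) = 2.
Column 4 already has 2, so (2,4) = 3.
Cage d has sum 6; hence (3,1) = 3.
The 3 cells of cage c must have sum 6, so (3,4) = 1.
Row 4 already has 3; hence (4,1) = 1.
Completed grid: 4 3 1 2 / 2 1 4 3 / 3 4 2 1 / 1 2 3 4.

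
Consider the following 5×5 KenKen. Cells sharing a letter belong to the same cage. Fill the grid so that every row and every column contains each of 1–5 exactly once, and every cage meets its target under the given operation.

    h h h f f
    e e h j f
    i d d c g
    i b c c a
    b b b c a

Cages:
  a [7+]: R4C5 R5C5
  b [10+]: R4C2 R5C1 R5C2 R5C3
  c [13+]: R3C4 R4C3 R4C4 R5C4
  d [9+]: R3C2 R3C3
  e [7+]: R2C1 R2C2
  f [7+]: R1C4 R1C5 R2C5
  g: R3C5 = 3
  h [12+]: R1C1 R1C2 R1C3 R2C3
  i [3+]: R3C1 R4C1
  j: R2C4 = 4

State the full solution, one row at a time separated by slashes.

Cage j is given; hence R2C4 = 4.
Cage g is given, leaving R3C5 = 3.
Row 2 needs a 3, and only R2C3 is open for it.
In row 2, 1 can only go at R2C5, so R2C5 = 1.
The only place for 4 in column 5 is R1C5.
Cage f has sum 7, which forces R1C4 = 2.
The 4 cells of cage c must have sum 13, which forces R4C3 = 4.
Cage d's pair has sum 9, so R3C2 = 4.
Column 3 already has 4, so R3C3 = 5.
Row 3 now contains 5; hence R3C4 = 1.
5 is placed in column 3; hence R1C3 = 1.
Row 3 already has 1, so R3C1 = 2.
Cage i's pair has sum 3, so R4C1 = 1.
Column 3 already has 1, leaving R5C3 = 2.
Row 5 now contains 2, leaving R5C5 = 5.
Column 1 now contains 2; hence R2C1 = 5.
The two cells of cage e must have sum 7, which forces R2C2 = 2.
Cage b needs sum 10; hence R4C2 = 3.
Cage c has sum 13; hence R4C4 = 5.
Column 5 already has 5, leaving R4C5 = 2.
The 4 cells of cage b must have sum 10, so R5C1 = 4.
Cage b has sum 10, which forces R5C2 = 1.
Row 5 already has 5, leaving R5C4 = 3.
Column 1 now contains 5, leaving R1C1 = 3.
3 is placed in column 2, which forces R1C2 = 5.

3 5 1 2 4 / 5 2 3 4 1 / 2 4 5 1 3 / 1 3 4 5 2 / 4 1 2 3 5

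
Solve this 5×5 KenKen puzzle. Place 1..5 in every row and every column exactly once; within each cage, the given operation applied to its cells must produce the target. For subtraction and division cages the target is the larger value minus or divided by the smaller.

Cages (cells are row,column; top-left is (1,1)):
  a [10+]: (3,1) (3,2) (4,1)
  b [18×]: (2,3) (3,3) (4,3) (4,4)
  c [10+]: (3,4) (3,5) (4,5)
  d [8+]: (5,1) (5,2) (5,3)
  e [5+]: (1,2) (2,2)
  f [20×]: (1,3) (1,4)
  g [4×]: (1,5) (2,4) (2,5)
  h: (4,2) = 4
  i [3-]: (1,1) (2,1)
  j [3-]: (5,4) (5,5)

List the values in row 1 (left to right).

2 3 5 4 1

Cage h is a single given cell; hence (4,2) = 4.
The 4 cells of cage b must have product 18, so (4,4) = 3.
The only place for 3 in row 1 is (1,2).
Column 2 already has 3, which forces (2,2) = 2.
2 is placed in row 2, which forces (2,4) = 1.
Row 2 now contains 1, so (2,5) = 4.
Cage i needs two cells with difference 3, leaving (1,1) = 2.
The 3 cells of cage g must have product 4, which forces (1,5) = 1.
Row 2 already has 4, which forces (2,1) = 5.
Row 2 now contains 1; hence (2,3) = 3.
Column 1 now contains 5, leaving (4,1) = 1.
1 is placed in row 4, which forces (4,3) = 2.
2 is placed in row 4, so (4,5) = 5.
5 is placed in column 5, so (5,5) = 2.
The 3 cells of cage a must have sum 10, leaving (3,1) = 4.
Cage a needs sum 10; hence (3,2) = 5.
Column 3 now contains 2; hence (3,3) = 1.
The 3 cells of cage c must have sum 10, leaving (3,4) = 2.
5 is placed in column 5; hence (3,5) = 3.
Cage d has sum 8; hence (5,1) = 3.
Cage d needs sum 8; hence (5,2) = 1.
The 3 cells of cage d must have sum 8, leaving (5,3) = 4.
The two cells of cage j must have difference 3, so (5,4) = 5.
Column 3 already has 4, which forces (1,3) = 5.
Column 4 now contains 5, so (1,4) = 4.
The full grid is 2 3 5 4 1 / 5 2 3 1 4 / 4 5 1 2 3 / 1 4 2 3 5 / 3 1 4 5 2.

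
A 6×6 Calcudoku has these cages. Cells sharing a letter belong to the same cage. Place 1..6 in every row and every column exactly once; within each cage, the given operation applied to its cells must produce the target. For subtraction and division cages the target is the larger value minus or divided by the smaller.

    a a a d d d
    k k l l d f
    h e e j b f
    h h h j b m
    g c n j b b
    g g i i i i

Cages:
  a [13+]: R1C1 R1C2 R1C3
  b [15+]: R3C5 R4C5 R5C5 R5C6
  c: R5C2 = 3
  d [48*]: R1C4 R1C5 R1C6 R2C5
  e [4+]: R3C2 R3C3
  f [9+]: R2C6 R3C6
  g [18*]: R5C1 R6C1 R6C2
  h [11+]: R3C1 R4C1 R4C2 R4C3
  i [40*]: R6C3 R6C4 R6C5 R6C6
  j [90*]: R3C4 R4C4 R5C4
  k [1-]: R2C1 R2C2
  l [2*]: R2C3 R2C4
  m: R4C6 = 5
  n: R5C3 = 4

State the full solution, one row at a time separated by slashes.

M is a freebie, so R4C6 = 5.
Cage c is given, which forces R5C2 = 3.
Cage n is given, which forces R5C3 = 4.
Column 2 already has 3, leaving R3C2 = 1.
Cage e's pair has sum 4; hence R3C3 = 3.
Row 3 already has 3, which forces R3C6 = 6.
Cage g needs product 18, leaving R6C1 = 3.
Column 2 now contains 1, which forces R6C2 = 6.
Column 6 already has 6, leaving R2C6 = 3.
Row 3 already has 6, leaving R3C4 = 5.
The 3 cells of cage j must have product 90, which forces R4C4 = 3.
Cage g has product 18; hence R5C1 = 1.
The 3 cells of cage j must have product 90, so R5C4 = 6.
Row 5 already has 6, which forces R5C5 = 5.
Row 5 now contains 1, leaving R5C6 = 2.
Cage b needs sum 15, leaving R3C5 = 2.
Cage h has sum 11, so R4C3 = 1.
The 4 cells of cage b must have sum 15, which forces R4C5 = 6.
The 4 cells of cage i must have product 40, leaving R6C3 = 5.
The 4 cells of cage d must have product 48, which forces R1C5 = 3.
Column 3 already has 1; hence R2C3 = 2.
Cage l's pair has product 2; hence R2C4 = 1.
Cage d has product 48; hence R2C5 = 4.
Row 3 now contains 2; hence R3C1 = 4.
6 is placed in row 4, which forces R4C1 = 2.
The 4 cells of cage h must have sum 11, leaving R4C2 = 4.
Cage i needs product 40, leaving R6C4 = 2.
Column 5 already has 4, leaving R6C5 = 1.
1 is placed in row 6; hence R6C6 = 4.
Cage a has sum 13, which forces R1C1 = 5.
The 3 cells of cage a must have sum 13, so R1C2 = 2.
Column 3 now contains 2, so R1C3 = 6.
Column 4 now contains 1, so R1C4 = 4.
Column 6 already has 4, which forces R1C6 = 1.
The two cells of cage k must have difference 1, so R2C1 = 6.
Row 2 already has 4, leaving R2C2 = 5.

5 2 6 4 3 1 / 6 5 2 1 4 3 / 4 1 3 5 2 6 / 2 4 1 3 6 5 / 1 3 4 6 5 2 / 3 6 5 2 1 4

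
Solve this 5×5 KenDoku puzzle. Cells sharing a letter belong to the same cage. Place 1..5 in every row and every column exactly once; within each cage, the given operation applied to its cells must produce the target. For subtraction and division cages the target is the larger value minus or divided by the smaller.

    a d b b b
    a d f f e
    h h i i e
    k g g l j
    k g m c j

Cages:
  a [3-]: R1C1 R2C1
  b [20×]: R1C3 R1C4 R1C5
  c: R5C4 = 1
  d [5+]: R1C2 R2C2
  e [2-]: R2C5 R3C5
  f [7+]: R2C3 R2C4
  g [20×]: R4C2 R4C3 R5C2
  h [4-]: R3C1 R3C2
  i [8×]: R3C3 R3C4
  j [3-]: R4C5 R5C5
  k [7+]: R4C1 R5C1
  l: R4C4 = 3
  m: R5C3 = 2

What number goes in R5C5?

Cage l is a single given cell; hence R4C4 = 3.
Cage m is given; hence R5C3 = 2.
Cage c is given, leaving R5C4 = 1.
Column 3 already has 2; hence R3C3 = 4.
Cage i's pair has product 8; hence R3C4 = 2.
Cage f's pair has sum 7, so R2C3 = 3.
Column 4 already has 2, leaving R2C4 = 4.
Cage b has product 20, which forces R1C3 = 1.
Column 4 already has 4; hence R1C4 = 5.
Cage b needs product 20, leaving R1C5 = 4.
Cage e needs two cells with difference 2, leaving R3C5 = 3.
Column 3 already has 1, which forces R4C3 = 5.
Column 5 already has 4, leaving R5C5 = 5.
4 is placed in row 1, leaving R1C1 = 2.
4 is placed in row 1, so R1C2 = 3.
The two cells of cage a must have difference 3, which forces R2C1 = 5.
Cage d needs two cells with sum 5, which forces R2C2 = 2.
Column 5 already has 5; hence R2C5 = 1.
5 is placed in column 1, leaving R3C1 = 1.
1 is placed in row 3, so R3C2 = 5.
The two cells of cage k must have sum 7, leaving R4C1 = 4.
Cage g has product 20; hence R4C2 = 1.
Cage j's pair has difference 3, so R4C5 = 2.
5 is placed in row 5, which forces R5C1 = 3.
5 is placed in row 5, which forces R5C2 = 4.
Filled in: 2 3 1 5 4 / 5 2 3 4 1 / 1 5 4 2 3 / 4 1 5 3 2 / 3 4 2 1 5.

5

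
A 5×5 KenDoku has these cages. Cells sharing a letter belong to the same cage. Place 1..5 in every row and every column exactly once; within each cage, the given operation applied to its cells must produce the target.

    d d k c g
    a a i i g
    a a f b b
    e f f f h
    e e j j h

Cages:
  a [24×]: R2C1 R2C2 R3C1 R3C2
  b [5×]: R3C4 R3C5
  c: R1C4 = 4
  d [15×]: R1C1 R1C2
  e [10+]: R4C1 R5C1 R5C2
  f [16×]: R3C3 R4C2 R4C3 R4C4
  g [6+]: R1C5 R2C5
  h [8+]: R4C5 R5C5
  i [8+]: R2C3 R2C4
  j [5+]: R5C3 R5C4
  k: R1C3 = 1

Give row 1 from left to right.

3 5 1 4 2

Cage k is a single given cell, which forces R1C3 = 1.
Cage c is a single given cell, so R1C4 = 4.
Cage f has product 16, which forces R3C3 = 2.
Column 3 already has 1; hence R4C3 = 4.
Column 3 already has 4, which forces R5C3 = 3.
3 is placed in row 5, so R5C5 = 5.
5 is placed in column 5; hence R1C5 = 2.
Column 3 already has 3, so R2C3 = 5.
Cage i's pair has sum 8; hence R2C4 = 3.
The two cells of cage g must have sum 6; hence R2C5 = 4.
The two cells of cage b must have product 5, which forces R3C4 = 5.
5 is placed in column 5, which forces R3C5 = 1.
Cage e needs sum 10; hence R4C1 = 5.
5 is placed in column 5, so R4C5 = 3.
The two cells of cage j must have sum 5, which forces R5C4 = 2.
5 is placed in column 1; hence R1C1 = 3.
Cage d's pair has product 15; hence R1C2 = 5.
Column 1 already has 3, so R3C1 = 4.
Row 3 now contains 4, which forces R3C2 = 3.
The 4 cells of cage f must have product 16, leaving R4C2 = 2.
Column 4 now contains 2, leaving R4C4 = 1.
Column 1 now contains 4, so R5C1 = 1.
Row 5 now contains 1, so R5C2 = 4.
Column 1 now contains 1, so R2C1 = 2.
Column 2 already has 2, so R2C2 = 1.
The full grid is 3 5 1 4 2 / 2 1 5 3 4 / 4 3 2 5 1 / 5 2 4 1 3 / 1 4 3 2 5.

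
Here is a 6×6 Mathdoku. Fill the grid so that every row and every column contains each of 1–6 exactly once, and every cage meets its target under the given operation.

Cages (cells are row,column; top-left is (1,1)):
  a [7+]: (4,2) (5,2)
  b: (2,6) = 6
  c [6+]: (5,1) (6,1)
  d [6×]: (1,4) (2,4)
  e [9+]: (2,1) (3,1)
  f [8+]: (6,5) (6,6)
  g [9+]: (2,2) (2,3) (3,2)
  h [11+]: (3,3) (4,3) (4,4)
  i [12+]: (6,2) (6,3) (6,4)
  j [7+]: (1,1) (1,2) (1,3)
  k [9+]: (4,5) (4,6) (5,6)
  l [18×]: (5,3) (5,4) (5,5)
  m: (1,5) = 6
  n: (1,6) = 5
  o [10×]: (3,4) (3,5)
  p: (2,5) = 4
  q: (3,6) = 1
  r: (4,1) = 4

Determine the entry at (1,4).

3

Cage m is given; hence (1,5) = 6.
Cage n is a single given cell, so (1,6) = 5.
Cage p is a single given cell, leaving (2,5) = 4.
Cage b is a single given cell, so (2,6) = 6.
Q is a freebie, so (3,6) = 1.
R is a freebie, which forces (4,1) = 4.
The two cells of cage e must have sum 9, which forces (2,1) = 3.
Row 2 now contains 3; hence (2,4) = 2.
The two cells of cage e must have sum 9, so (3,1) = 6.
2 is placed in column 4, so (3,4) = 5.
5 is placed in row 3, so (3,5) = 2.
2 is placed in column 5, so (4,5) = 3.
3 is placed in row 4; hence (4,6) = 2.
Column 5 now contains 3, leaving (5,5) = 1.
Cage k needs sum 9; hence (5,6) = 4.
Cage f needs two cells with sum 8, so (6,5) = 5.
Cage f's pair has sum 8, which forces (6,6) = 3.
2 is placed in column 4, so (1,4) = 3.
The 3 cells of cage g must have sum 9; hence (3,2) = 3.
Cage h has sum 11, so (3,3) = 4.
Row 5 already has 1, so (5,1) = 5.
Column 4 already has 3, which forces (5,4) = 6.
Row 6 now contains 5; hence (6,1) = 1.
Column 4 already has 6, so (6,4) = 4.
Column 1 now contains 1, so (1,1) = 2.
Cage j has sum 7, which forces (1,2) = 4.
Cage j has sum 7, leaving (1,3) = 1.
Column 3 already has 1, which forces (2,3) = 5.
Cage a's pair has sum 7, leaving (4,2) = 5.
Cage h needs sum 11, which forces (4,3) = 6.
Column 4 already has 6, which forces (4,4) = 1.
6 is placed in row 5, leaving (5,2) = 2.
6 is placed in row 5, leaving (5,3) = 3.
Column 2 already has 2, which forces (6,2) = 6.
Column 3 now contains 6, leaving (6,3) = 2.
Row 2 now contains 5, so (2,2) = 1.
Completed grid: 2 4 1 3 6 5 / 3 1 5 2 4 6 / 6 3 4 5 2 1 / 4 5 6 1 3 2 / 5 2 3 6 1 4 / 1 6 2 4 5 3.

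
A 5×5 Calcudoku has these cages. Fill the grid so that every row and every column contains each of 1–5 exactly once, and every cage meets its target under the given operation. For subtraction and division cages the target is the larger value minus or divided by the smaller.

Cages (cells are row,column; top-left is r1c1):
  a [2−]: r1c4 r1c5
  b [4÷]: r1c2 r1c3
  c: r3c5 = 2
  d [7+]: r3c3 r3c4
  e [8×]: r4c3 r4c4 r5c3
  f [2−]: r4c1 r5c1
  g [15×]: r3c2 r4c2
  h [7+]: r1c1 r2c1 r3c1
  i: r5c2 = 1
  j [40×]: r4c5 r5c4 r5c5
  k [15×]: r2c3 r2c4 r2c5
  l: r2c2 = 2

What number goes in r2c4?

3

Cage l is a single given cell, leaving r2c2 = 2.
C is a freebie, leaving r3c5 = 2.
I is a freebie, so r5c2 = 1.
Cage h has sum 7, leaving r1c1 = 2.
Column 2 already has 1, which forces r1c2 = 4.
The two cells of cage b must have quotient 4; hence r1c3 = 1.
The 3 cells of cage j must have product 40, which forces r5c4 = 2.
The 3 cells of cage e must have product 8; hence r4c3 = 2.
Cage e has product 8, so r4c4 = 1.
Row 5 now contains 2, leaving r5c3 = 4.
Row 5 now contains 4, so r5c5 = 5.
Cage a's pair has difference 2, which forces r1c4 = 5.
5 is placed in column 5, leaving r1c5 = 3.
5 is placed in column 4, leaving r2c4 = 3.
Cage k needs product 15, which forces r2c5 = 1.
Column 3 now contains 4, leaving r3c3 = 3.
The two cells of cage d must have sum 7, leaving r3c4 = 4.
The two cells of cage f must have difference 2; hence r4c1 = 5.
5 is placed in row 4, which forces r4c2 = 3.
5 is placed in column 5, which forces r4c5 = 4.
Row 5 already has 5, so r5c1 = 3.
Row 2 already has 1, leaving r2c1 = 4.
Row 2 already has 3, which forces r2c3 = 5.
4 is placed in row 3, leaving r3c1 = 1.
3 is placed in row 3, which forces r3c2 = 5.
Completed grid: 2 4 1 5 3 / 4 2 5 3 1 / 1 5 3 4 2 / 5 3 2 1 4 / 3 1 4 2 5.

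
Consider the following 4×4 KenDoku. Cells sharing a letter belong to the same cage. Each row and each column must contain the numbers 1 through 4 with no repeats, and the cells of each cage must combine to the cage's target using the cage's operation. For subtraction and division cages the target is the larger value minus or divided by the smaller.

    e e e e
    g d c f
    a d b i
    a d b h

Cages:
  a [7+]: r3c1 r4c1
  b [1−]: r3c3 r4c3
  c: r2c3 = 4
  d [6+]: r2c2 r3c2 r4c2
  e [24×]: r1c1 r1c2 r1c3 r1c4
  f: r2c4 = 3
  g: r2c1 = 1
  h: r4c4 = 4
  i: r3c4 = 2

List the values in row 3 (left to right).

4 3 1 2

G is a freebie, so r2c1 = 1.
Cage c is a single given cell, so r2c3 = 4.
Cage f is a single given cell, so r2c4 = 3.
Cage i is a single given cell; hence r3c4 = 2.
Cage h is a single given cell, leaving r4c4 = 4.
Column 4 already has 4; hence r1c4 = 1.
Row 2 already has 3; hence r2c2 = 2.
Cage a needs two cells with sum 7, which forces r3c1 = 4.
Row 4 already has 4, which forces r4c1 = 3.
Row 4 now contains 3; hence r4c2 = 1.
The two cells of cage b must have difference 1; hence r4c3 = 2.
Column 1 already has 3; hence r1c1 = 2.
Cage e needs product 24, so r1c2 = 4.
Column 3 now contains 2; hence r1c3 = 3.
1 is placed in column 2, leaving r3c2 = 3.
Column 3 already has 3, so r3c3 = 1.
The full grid is 2 4 3 1 / 1 2 4 3 / 4 3 1 2 / 3 1 2 4.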